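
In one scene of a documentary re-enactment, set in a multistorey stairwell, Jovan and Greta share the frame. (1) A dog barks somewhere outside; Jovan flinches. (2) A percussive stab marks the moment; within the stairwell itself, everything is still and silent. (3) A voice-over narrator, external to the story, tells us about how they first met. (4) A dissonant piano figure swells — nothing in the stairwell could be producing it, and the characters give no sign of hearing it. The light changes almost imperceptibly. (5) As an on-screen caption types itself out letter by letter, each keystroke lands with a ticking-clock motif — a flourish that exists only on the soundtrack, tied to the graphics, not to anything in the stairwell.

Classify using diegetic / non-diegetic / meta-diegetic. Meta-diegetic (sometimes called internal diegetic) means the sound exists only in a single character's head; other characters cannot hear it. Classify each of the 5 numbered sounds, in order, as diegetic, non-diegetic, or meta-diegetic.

diegetic, non-diegetic, non-diegetic, non-diegetic, non-diegetic

Sound (1): the sound comes from a dog physically present in the location, so diegetic.
Sound (2): it's a sound-design accent with no in-world source; no one in the scene can hear it, so non-diegetic.
(3) external voice-over — not a character, not heard by anyone in the scene → non-diegetic.
Sound (4): score with no on-screen or off-screen source; it exists for the audience alone, so non-diegetic.
(5) it accompanies on-screen graphics, not anything inside the story world → non-diegetic.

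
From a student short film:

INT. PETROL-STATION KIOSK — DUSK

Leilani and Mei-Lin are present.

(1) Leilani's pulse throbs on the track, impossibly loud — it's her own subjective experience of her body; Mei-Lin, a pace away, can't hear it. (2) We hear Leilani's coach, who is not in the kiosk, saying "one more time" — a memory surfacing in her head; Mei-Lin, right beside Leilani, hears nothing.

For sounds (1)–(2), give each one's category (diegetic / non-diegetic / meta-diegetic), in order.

meta-diegetic, meta-diegetic

(1) it's Leilani's internal bodily sensation rendered as sound; only Leilani 'hears' it → meta-diegetic.
Sound (2): it's Leilani's recollection rendered as sound; the other character can't hear it, so meta-diegetic.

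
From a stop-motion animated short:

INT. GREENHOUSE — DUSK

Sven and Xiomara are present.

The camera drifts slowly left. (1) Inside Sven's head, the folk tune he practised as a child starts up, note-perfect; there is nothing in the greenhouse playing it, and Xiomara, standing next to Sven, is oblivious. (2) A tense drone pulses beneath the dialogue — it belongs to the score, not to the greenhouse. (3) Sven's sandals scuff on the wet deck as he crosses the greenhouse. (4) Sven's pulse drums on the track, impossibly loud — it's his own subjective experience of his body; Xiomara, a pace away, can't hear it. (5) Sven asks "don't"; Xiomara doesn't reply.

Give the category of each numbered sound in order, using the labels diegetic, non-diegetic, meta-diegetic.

meta-diegetic, non-diegetic, diegetic, meta-diegetic, diegetic

(1) the music is a memory playing inside Sven's mind alone; no real-world source, Xiomara can't hear it → meta-diegetic.
(2) is non-diegetic: score with no on-screen or off-screen source; it exists for the audience alone.
Sound (3): it's the physical sound of Sven moving in the space, so diegetic.
(4) is meta-diegetic: it's Sven's internal bodily sensation rendered as sound; only Sven 'hears' it.
(5) is diegetic: spoken by a character present in the story world.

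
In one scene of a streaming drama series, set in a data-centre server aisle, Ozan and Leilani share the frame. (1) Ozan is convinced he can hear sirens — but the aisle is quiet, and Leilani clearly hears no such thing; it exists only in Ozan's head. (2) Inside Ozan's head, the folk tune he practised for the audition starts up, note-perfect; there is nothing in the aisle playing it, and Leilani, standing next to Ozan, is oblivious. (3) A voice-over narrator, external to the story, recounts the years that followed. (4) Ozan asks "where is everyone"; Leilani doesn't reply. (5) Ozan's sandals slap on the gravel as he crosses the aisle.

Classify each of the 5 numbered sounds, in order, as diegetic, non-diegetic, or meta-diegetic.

meta-diegetic, meta-diegetic, non-diegetic, diegetic, diegetic

Sound (1): the sound is imagined by Ozan; nothing in the story world is producing it and Leilani can't hear it, so meta-diegetic.
(2) is meta-diegetic: the music is a memory playing inside Ozan's mind alone; no real-world source, Leilani can't hear it.
(3) is non-diegetic: external voice-over — not a character, not heard by anyone in the scene.
(4) spoken by a character present in the story world → diegetic.
(5) Ozan's footsteps are produced in the story world → diegetic.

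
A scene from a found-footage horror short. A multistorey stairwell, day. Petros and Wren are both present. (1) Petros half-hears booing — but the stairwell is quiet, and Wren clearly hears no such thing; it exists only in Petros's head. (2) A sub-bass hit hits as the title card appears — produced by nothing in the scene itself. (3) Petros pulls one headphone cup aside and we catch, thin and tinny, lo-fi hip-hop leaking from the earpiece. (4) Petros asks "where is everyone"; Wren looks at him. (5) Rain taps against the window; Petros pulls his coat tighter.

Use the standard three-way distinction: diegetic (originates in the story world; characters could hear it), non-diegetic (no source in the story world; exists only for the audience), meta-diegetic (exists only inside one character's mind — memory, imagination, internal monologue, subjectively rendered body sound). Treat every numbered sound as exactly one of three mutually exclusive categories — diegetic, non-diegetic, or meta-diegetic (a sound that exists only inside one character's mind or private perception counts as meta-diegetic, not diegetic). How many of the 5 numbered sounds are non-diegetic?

Sound (1): Petros alone 'hears' it — an imagined sound, not present in the space, so meta-diegetic.
Sound (2): an editorial stinger — it belongs to the cut, not the story world, so non-diegetic.
(3) is diegetic: the headphones are an on-screen source.
Sound (4): Petros is a character speaking aloud in the scene, so diegetic.
Sound (5): ambient/room sound belonging to the story's physical space, so diegetic.
So 1 of the 5 is non-diegetic: (2).

1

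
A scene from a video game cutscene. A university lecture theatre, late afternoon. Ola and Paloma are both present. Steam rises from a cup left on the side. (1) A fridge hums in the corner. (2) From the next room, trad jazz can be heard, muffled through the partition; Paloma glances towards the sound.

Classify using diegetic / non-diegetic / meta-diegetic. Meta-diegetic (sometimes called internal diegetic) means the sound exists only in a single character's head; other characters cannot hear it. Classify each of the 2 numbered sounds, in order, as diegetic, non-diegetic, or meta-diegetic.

diegetic, diegetic

(1) is diegetic: it's the actual ambient sound of the location.
Sound (2): it's coming from the next room — a location within the story world — and Paloma reacts, so diegetic.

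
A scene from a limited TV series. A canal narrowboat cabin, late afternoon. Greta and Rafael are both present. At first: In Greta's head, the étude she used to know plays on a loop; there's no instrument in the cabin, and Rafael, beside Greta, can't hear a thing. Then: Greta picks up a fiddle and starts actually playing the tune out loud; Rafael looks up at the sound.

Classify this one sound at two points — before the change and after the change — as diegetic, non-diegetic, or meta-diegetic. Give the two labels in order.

Before the change: the tune exists only as Greta's private memory; Rafael can't hear it → meta-diegetic.
After the change: Greta is now producing it live on a fiddle, in the room, and Rafael hears it → diegetic.

meta-diegetic, diegetic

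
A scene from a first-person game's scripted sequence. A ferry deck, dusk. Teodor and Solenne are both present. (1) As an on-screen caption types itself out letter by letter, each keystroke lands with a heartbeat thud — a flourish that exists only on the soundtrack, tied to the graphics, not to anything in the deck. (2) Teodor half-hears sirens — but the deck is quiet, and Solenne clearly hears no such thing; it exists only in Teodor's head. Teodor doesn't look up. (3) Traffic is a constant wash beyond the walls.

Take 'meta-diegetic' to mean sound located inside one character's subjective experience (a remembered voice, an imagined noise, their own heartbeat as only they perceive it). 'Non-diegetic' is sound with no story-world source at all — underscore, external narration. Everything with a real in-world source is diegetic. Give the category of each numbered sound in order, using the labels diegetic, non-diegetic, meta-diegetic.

(1) sound married to a title/caption — outside the diegesis by definition → non-diegetic.
(2) the sound is imagined by Teodor; nothing in the story world is producing it and Solenne can't hear it → meta-diegetic.
(3) ambient/room sound belonging to the story's physical space → diegetic.

non-diegetic, meta-diegetic, diegetic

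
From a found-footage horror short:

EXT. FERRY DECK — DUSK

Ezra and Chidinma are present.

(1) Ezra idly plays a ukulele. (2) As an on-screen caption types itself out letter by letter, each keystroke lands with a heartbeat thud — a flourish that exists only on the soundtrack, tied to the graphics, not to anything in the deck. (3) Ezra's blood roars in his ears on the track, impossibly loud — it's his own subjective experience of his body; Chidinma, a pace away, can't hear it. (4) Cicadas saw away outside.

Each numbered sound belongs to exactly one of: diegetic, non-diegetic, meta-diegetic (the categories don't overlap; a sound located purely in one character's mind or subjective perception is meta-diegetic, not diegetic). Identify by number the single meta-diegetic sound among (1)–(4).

3

(1) the instrument and the performer are both in the scene → diegetic.
(2) is non-diegetic: the caption isn't part of the story world, so neither is the sound tied to it.
(3) is meta-diegetic: it's Ezra's internal bodily sensation rendered as sound; only Ezra 'hears' it.
Sound (4): cicadas is part of the location's real environment, so diegetic.
Only (3) is meta-diegetic.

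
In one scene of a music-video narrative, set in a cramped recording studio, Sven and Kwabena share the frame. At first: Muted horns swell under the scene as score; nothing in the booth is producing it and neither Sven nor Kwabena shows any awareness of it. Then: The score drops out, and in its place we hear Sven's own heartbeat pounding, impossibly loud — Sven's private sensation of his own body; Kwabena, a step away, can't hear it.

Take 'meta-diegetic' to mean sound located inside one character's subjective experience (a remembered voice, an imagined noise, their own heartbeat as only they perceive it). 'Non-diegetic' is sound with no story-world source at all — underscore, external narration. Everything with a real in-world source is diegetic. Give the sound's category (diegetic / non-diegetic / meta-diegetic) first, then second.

First: underscore with no in-world source, inaudible to the characters → non-diegetic.
Second: the body sound is Sven's subjective perception alone — Kwabena can't hear it → meta-diegetic.

non-diegetic, meta-diegetic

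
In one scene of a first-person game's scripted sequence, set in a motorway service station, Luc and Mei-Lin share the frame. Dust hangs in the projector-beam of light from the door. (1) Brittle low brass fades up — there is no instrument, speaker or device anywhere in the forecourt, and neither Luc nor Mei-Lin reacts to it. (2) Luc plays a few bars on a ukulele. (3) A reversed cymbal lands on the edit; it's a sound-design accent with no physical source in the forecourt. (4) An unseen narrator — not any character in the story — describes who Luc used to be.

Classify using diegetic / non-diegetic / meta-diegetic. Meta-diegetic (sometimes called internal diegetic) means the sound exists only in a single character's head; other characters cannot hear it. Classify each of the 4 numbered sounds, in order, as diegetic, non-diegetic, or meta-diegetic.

(1) is non-diegetic: score with no on-screen or off-screen source; it exists for the audience alone.
Sound (2): Luc is producing the music live, in the story world, so diegetic.
(3) nothing in the scene produces it; it's an accent added for the audience → non-diegetic.
(4) the narrator exists outside the story world, addressing only the audience → non-diegetic.

non-diegetic, diegetic, non-diegetic, non-diegetic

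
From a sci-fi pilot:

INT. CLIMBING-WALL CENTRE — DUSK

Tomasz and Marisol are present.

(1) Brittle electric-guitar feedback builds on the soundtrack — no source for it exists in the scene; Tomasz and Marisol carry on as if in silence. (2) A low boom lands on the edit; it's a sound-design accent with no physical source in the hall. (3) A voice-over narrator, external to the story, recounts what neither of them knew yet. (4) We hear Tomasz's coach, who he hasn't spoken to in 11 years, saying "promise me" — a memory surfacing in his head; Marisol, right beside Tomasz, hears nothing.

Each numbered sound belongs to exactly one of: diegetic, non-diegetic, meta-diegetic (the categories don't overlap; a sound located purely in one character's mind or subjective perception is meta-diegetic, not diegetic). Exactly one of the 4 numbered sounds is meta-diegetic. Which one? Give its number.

(1) is non-diegetic: it has no source in the story world and no character can hear it — it's underscore.
(2) an editorial stinger — it belongs to the cut, not the story world → non-diegetic.
Sound (3): external voice-over — not a character, not heard by anyone in the scene, so non-diegetic.
(4) a remembered line, private to Tomasz — not present in the room, not audible to Marisol → meta-diegetic.
Only (4) is meta-diegetic.

4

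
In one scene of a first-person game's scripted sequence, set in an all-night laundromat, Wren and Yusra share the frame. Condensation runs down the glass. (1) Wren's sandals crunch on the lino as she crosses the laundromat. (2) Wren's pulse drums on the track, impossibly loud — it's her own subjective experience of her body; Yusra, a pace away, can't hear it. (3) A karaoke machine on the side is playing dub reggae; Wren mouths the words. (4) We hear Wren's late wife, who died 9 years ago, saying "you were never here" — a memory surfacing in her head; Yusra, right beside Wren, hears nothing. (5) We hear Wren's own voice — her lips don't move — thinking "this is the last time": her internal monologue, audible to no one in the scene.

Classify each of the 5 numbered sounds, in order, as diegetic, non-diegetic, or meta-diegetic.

Sound (1): Wren's footsteps are produced in the story world, so diegetic.
(2) a subjective body sound — Wren's private perception, inaudible to Yusra → meta-diegetic.
Sound (3): source music from a karaoke machine, which exists in the story world, so diegetic.
(4) is meta-diegetic: the voice is a memory playing only inside Wren's mind; Yusra can't hear it.
(5) is meta-diegetic: Wren's thought-voice: a private mental sound no other character can hear.

diegetic, meta-diegetic, diegetic, meta-diegetic, meta-diegetic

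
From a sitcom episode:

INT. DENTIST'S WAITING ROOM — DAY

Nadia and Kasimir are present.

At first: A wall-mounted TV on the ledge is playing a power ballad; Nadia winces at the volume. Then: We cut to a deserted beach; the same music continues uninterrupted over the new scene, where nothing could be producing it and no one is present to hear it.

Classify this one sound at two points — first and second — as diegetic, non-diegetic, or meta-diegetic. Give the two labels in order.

diegetic, non-diegetic

First: a wall-mounted TV is a real in-scene source and Nadia reacts to it → diegetic.
Second: there is no longer any in-world source and no one can hear it — it has become underscore → non-diegetic.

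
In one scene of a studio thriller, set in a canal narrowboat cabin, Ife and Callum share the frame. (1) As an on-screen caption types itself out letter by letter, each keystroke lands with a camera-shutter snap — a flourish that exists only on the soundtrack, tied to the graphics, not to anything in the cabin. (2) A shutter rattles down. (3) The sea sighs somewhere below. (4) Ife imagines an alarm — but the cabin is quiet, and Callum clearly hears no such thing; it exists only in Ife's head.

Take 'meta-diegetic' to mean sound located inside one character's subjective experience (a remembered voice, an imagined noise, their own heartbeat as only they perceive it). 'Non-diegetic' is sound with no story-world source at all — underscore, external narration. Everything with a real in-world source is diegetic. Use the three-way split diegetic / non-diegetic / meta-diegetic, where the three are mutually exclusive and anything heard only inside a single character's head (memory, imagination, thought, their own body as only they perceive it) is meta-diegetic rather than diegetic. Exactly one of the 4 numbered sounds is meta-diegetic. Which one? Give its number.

(1) the caption isn't part of the story world, so neither is the sound tied to it → non-diegetic.
(2) a shutter is a real object/event in the scene's world → diegetic.
Sound (3): the sea is part of the location's real environment, so diegetic.
(4) subjective to Ife: the cabin is silent and Callum hears nothing → meta-diegetic.
Only (4) is meta-diegetic.

4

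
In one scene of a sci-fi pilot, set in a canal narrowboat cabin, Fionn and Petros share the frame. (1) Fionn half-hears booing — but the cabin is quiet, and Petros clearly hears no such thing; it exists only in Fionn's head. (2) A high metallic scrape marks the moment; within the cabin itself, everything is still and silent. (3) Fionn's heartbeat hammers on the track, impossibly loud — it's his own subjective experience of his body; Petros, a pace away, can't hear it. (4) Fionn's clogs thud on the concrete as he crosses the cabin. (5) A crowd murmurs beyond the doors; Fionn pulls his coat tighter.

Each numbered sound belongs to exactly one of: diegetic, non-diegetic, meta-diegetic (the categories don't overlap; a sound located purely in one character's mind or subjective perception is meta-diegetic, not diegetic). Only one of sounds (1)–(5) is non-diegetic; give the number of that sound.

Sound (1): the sound is imagined by Fionn; nothing in the story world is producing it and Petros can't hear it, so meta-diegetic.
(2) is non-diegetic: it's a sound-design accent with no in-world source; no one in the scene can hear it.
Sound (3): a subjective body sound — Fionn's private perception, inaudible to Petros, so meta-diegetic.
(4) it's the physical sound of Fionn moving in the space → diegetic.
(5) a crowd is part of the location's real environment → diegetic.
Only (2) is non-diegetic.

2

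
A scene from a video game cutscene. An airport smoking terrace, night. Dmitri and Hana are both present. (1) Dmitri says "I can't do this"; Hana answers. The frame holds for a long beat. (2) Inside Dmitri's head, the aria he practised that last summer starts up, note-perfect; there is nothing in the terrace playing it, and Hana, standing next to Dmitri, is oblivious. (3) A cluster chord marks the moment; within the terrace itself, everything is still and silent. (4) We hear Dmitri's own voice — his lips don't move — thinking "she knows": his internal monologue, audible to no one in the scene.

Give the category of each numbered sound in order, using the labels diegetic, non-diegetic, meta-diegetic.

diegetic, meta-diegetic, non-diegetic, meta-diegetic

Sound (1): on-screen dialogue — Dmitri speaks and Hana is there to hear, so diegetic.
Sound (2): the music is a memory playing inside Dmitri's mind alone; no real-world source, Hana can't hear it, so meta-diegetic.
(3) an editorial stinger — it belongs to the cut, not the story world → non-diegetic.
(4) is meta-diegetic: Dmitri's thought-voice: a private mental sound no other character can hear.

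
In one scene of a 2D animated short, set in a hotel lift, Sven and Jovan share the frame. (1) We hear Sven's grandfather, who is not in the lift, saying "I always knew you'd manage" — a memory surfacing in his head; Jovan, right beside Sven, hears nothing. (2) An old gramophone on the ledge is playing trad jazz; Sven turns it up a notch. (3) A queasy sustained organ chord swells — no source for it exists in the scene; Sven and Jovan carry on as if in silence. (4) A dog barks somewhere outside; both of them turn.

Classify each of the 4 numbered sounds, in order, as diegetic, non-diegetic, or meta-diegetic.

meta-diegetic, diegetic, non-diegetic, diegetic

Sound (1): the voice is a memory playing only inside Sven's mind; Jovan can't hear it, so meta-diegetic.
Sound (2): an old gramophone is a physical source in the scene and Sven reacts to it, so diegetic.
(3) is non-diegetic: it has no source in the story world and no character can hear it — it's underscore.
Sound (4): the sound comes from a dog physically present in the location, so diegetic.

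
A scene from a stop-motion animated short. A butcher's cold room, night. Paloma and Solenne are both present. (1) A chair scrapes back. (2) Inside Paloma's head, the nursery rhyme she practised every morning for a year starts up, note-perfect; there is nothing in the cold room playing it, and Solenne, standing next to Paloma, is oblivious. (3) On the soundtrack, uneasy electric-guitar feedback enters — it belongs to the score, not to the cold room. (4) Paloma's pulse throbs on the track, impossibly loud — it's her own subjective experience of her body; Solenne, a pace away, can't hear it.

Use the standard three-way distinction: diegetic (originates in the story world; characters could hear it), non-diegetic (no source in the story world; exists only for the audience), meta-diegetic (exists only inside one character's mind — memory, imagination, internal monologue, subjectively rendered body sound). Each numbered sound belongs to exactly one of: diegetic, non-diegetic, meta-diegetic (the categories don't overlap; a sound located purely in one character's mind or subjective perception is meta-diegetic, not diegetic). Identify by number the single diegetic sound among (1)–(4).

Sound (1): the sound comes from a chair physically present in the location, so diegetic.
Sound (2): the music is a memory playing inside Paloma's mind alone; no real-world source, Solenne can't hear it, so meta-diegetic.
(3) is non-diegetic: it has no source in the story world and no character can hear it — it's underscore.
(4) it's Paloma's internal bodily sensation rendered as sound; only Paloma 'hears' it → meta-diegetic.
Only (1) is diegetic.

1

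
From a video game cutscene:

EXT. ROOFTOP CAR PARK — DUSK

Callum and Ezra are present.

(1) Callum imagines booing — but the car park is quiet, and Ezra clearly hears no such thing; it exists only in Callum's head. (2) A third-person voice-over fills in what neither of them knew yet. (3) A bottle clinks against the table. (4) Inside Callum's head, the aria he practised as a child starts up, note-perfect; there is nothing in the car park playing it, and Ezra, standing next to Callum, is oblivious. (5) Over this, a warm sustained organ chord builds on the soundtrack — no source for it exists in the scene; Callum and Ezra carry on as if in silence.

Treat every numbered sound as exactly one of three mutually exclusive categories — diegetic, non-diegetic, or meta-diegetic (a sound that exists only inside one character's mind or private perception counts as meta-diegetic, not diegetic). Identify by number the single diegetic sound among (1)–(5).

(1) is meta-diegetic: the sound is imagined by Callum; nothing in the story world is producing it and Ezra can't hear it.
(2) commentary laid over the scene from outside the fiction → non-diegetic.
(3) the sound comes from a bottle physically present in the location → diegetic.
(4) is meta-diegetic: it lives in Callum's subjectivity, not in the car park.
Sound (5): nothing in the car park produces it and the characters don't hear it — pure soundtrack, so non-diegetic.
Only (3) is diegetic.

3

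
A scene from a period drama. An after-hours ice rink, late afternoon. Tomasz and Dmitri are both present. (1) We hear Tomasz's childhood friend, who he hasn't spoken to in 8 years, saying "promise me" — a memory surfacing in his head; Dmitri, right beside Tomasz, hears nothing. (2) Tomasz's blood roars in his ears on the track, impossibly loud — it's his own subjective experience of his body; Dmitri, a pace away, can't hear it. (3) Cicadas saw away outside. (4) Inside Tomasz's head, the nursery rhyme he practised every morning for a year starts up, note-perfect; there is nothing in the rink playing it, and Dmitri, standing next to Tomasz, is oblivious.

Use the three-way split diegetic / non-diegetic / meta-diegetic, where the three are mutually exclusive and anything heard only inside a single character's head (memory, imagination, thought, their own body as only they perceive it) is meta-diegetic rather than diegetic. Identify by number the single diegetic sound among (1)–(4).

(1) the voice is a memory playing only inside Tomasz's mind; Dmitri can't hear it → meta-diegetic.
(2) is meta-diegetic: point-of-audition from inside Tomasz's body; not a sound in the room.
(3) is diegetic: it's the actual ambient sound of the location.
(4) is meta-diegetic: it lives in Tomasz's subjectivity, not in the rink.
Only (3) is diegetic.

3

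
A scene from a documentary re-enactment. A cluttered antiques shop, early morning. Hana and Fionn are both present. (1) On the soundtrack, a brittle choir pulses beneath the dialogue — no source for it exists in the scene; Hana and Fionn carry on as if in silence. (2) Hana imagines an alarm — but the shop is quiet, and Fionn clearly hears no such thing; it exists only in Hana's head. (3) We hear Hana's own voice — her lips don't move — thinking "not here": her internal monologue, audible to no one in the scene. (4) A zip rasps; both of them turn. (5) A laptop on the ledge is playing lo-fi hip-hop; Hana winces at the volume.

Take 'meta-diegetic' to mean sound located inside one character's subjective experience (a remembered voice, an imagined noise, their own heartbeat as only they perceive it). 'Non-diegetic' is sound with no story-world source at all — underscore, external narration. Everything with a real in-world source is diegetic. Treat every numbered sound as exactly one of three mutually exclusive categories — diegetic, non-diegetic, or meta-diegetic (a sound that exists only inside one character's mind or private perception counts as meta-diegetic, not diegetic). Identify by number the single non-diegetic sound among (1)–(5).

(1) is non-diegetic: score with no on-screen or off-screen source; it exists for the audience alone.
(2) is meta-diegetic: the sound is imagined by Hana; nothing in the story world is producing it and Fionn can't hear it.
(3) is meta-diegetic: Hana's thought-voice: a private mental sound no other character can hear.
(4) an in-world source (a zip); characters could hear it → diegetic.
Sound (5): the music comes from an on-screen device that Hana responds to, so diegetic.
Only (1) is non-diegetic.

1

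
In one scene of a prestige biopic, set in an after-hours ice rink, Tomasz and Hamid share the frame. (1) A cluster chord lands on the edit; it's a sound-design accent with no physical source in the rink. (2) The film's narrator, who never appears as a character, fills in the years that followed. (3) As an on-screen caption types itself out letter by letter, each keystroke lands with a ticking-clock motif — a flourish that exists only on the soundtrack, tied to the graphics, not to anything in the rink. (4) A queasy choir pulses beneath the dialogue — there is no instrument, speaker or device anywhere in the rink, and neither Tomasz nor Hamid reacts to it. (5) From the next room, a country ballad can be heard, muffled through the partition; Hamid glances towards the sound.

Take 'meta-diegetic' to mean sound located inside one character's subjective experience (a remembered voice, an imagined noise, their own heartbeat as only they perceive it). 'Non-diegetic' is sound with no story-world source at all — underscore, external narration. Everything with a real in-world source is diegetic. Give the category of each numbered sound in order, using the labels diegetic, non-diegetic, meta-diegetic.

non-diegetic, non-diegetic, non-diegetic, non-diegetic, diegetic

(1) it's a sound-design accent with no in-world source; no one in the scene can hear it → non-diegetic.
Sound (2): the narrator exists outside the story world, addressing only the audience, so non-diegetic.
Sound (3): the caption isn't part of the story world, so neither is the sound tied to it, so non-diegetic.
Sound (4): it has no source in the story world and no character can hear it — it's underscore, so non-diegetic.
(5) is diegetic: off-screen diegetic: the source is out of frame but still in the story's space.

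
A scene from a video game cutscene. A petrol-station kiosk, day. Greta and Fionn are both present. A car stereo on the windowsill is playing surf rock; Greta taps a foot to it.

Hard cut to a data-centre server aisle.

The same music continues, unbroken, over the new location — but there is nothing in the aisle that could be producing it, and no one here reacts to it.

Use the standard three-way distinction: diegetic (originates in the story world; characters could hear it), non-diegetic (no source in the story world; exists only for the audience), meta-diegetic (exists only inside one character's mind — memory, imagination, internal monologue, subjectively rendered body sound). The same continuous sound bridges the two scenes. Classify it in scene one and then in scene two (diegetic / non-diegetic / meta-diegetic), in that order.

diegetic, non-diegetic

Scene one: a car stereo is an on-screen source and Greta reacts to it → diegetic.
Scene two: there is no source in the aisle and no one hears it — it's now underscore → non-diegetic.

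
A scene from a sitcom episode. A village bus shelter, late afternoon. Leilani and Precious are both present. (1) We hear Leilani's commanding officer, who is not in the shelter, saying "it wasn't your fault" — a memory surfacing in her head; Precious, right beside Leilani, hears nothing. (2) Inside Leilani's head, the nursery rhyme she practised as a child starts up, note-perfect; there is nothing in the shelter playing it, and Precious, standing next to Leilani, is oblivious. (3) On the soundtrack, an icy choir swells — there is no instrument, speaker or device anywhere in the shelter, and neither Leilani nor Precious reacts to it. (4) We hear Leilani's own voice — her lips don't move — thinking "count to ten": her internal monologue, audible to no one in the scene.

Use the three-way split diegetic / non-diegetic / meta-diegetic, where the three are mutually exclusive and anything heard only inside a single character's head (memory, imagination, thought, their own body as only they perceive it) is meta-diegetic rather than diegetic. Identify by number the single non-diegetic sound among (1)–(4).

Sound (1): it's Leilani's recollection rendered as sound; the other character can't hear it, so meta-diegetic.
(2) is meta-diegetic: the music is a memory playing inside Leilani's mind alone; no real-world source, Precious can't hear it.
(3) it has no source in the story world and no character can hear it — it's underscore → non-diegetic.
Sound (4): internal monologue — inside Leilani's mind, not spoken into the scene, so meta-diegetic.
Only (3) is non-diegetic.

3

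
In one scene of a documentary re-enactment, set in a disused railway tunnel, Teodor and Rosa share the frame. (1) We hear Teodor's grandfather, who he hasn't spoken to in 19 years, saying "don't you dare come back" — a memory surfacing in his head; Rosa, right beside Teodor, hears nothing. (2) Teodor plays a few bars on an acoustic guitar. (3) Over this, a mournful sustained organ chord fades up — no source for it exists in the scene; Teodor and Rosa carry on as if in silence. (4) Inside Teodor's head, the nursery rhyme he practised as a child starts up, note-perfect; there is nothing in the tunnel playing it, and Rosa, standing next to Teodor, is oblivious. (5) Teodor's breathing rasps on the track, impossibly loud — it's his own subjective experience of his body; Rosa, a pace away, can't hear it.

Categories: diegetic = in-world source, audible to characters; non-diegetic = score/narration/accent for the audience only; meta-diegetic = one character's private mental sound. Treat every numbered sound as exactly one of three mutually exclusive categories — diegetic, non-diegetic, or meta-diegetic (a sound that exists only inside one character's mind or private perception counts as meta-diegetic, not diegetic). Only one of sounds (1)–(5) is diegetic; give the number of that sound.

(1) is meta-diegetic: the voice is a memory playing only inside Teodor's mind; Rosa can't hear it.
Sound (2): a character is playing an acoustic guitar on screen, so diegetic.
(3) is non-diegetic: nothing in the tunnel produces it and the characters don't hear it — pure soundtrack.
(4) it lives in Teodor's subjectivity, not in the tunnel → meta-diegetic.
Sound (5): a subjective body sound — Teodor's private perception, inaudible to Rosa, so meta-diegetic.
Only (2) is diegetic.

2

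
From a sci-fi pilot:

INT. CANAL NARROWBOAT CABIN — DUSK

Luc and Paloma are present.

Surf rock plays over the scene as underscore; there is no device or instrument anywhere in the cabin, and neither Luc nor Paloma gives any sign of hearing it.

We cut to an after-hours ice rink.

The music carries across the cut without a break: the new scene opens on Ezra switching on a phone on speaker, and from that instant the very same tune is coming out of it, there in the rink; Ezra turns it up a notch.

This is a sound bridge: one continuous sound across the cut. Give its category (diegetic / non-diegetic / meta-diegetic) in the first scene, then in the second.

Scene one: there's no in-world source anywhere and no character hears it — underscore for the audience only → non-diegetic.
Scene two: once Ezra turns on a phone on speaker, the music has a real source in the story world and Ezra reacts to it → diegetic.

non-diegetic, diegetic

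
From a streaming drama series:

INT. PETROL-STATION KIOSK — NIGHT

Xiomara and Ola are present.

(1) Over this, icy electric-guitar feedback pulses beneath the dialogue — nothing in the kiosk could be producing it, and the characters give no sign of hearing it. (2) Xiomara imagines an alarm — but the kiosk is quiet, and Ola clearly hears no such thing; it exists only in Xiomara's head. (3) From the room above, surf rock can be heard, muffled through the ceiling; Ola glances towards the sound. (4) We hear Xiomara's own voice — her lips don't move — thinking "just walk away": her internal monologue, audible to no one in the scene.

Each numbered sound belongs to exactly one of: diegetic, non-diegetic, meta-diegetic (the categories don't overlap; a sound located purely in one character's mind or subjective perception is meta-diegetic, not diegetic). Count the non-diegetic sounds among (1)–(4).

(1) is non-diegetic: it has no source in the story world and no character can hear it — it's underscore.
(2) is meta-diegetic: the sound is imagined by Xiomara; nothing in the story world is producing it and Ola can't hear it.
Sound (3): off-screen diegetic: the source is out of frame but still in the story's space, so diegetic.
(4) is meta-diegetic: internal monologue — inside Xiomara's mind, not spoken into the scene.
Non-diegetic: (1) — that's 1.

1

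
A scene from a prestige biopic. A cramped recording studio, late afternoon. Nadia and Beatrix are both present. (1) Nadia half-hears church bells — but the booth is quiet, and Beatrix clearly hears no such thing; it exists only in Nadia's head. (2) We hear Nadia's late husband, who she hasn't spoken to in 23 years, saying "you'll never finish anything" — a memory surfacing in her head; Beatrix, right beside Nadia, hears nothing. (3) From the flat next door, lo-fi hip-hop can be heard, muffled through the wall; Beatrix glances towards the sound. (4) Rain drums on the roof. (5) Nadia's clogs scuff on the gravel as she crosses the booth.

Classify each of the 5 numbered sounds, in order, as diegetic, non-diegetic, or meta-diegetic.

meta-diegetic, meta-diegetic, diegetic, diegetic, diegetic

Sound (1): subjective to Nadia: the booth is silent and Beatrix hears nothing, so meta-diegetic.
(2) a remembered line, private to Nadia — not present in the room, not audible to Beatrix → meta-diegetic.
(3) it's coming from the flat next door — a location within the story world — and Beatrix reacts → diegetic.
(4) is diegetic: rain is part of the location's real environment.
(5) it's the physical sound of Nadia moving in the space → diegetic.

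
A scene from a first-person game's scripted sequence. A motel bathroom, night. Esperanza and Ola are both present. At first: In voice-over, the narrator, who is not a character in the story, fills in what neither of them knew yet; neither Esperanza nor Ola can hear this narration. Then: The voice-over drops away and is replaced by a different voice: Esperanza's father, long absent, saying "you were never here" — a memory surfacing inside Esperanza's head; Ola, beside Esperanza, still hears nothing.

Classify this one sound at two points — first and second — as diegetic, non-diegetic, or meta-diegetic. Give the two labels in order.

First: the external narrator addresses only the audience — outside the story world → non-diegetic.
Second: the replacement voice is a memory inside Esperanza's mind specifically → meta-diegetic.

non-diegetic, meta-diegetic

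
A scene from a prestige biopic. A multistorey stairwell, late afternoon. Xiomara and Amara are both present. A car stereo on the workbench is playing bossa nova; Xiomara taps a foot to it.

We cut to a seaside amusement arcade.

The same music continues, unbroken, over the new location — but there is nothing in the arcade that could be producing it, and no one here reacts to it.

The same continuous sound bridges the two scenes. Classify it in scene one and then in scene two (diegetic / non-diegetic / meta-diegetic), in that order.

diegetic, non-diegetic

Scene one: a car stereo is an on-screen source and Xiomara reacts to it → diegetic.
Scene two: there is no source in the arcade and no one hears it — it's now underscore → non-diegetic.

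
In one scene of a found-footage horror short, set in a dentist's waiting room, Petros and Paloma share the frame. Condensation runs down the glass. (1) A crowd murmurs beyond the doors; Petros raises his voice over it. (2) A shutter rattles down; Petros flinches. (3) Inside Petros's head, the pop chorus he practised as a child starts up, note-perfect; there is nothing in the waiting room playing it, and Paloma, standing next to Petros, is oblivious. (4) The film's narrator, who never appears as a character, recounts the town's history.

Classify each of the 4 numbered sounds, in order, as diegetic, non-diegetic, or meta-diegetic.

diegetic, diegetic, meta-diegetic, non-diegetic

(1) is diegetic: ambient/room sound belonging to the story's physical space.
Sound (2): the sound comes from a shutter physically present in the location, so diegetic.
Sound (3): the music is a memory playing inside Petros's mind alone; no real-world source, Paloma can't hear it, so meta-diegetic.
(4) external voice-over — not a character, not heard by anyone in the scene → non-diegetic.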